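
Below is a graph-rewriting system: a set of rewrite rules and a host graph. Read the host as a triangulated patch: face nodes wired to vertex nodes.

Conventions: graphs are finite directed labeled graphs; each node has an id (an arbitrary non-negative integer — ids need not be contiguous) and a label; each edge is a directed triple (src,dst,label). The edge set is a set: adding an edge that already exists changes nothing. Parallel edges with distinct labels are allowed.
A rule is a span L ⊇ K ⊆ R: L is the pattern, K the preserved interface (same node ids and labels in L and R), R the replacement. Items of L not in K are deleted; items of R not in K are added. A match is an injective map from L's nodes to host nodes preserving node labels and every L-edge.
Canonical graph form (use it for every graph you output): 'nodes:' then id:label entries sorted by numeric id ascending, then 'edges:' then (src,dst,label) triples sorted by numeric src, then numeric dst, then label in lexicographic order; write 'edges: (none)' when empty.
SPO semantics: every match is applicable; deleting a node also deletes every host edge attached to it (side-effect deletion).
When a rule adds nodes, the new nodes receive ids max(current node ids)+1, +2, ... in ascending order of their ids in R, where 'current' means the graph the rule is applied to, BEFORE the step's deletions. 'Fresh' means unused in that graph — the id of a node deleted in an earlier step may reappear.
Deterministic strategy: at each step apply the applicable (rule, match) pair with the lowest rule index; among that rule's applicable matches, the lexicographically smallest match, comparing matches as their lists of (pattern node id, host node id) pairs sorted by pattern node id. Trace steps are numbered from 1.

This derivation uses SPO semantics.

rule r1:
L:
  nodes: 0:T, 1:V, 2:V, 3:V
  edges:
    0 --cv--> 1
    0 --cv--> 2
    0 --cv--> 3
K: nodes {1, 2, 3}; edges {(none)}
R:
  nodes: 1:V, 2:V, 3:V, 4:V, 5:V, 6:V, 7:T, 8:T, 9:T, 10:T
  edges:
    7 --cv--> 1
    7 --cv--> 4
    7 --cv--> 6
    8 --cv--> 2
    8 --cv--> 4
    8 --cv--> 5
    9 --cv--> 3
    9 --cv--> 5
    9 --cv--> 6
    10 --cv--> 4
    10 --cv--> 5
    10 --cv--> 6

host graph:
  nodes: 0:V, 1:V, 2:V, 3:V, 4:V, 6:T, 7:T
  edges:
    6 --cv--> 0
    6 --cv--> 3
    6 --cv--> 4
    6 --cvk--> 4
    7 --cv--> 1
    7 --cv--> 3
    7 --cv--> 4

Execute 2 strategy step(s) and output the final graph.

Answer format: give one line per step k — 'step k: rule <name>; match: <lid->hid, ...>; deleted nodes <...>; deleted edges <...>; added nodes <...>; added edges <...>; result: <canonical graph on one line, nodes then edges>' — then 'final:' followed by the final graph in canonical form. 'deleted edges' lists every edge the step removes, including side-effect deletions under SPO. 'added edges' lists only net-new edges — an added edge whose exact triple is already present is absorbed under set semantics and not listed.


step 1: rule r1; match: 0->6, 1->0, 2->3, 3->4; deleted nodes 6; deleted edges (6,0,cv); (6,3,cv); (6,4,cv); (6,4,cvk); added nodes 8, 9, 10, 11, 12, 13, 14; added edges (11,0,cv); (11,8,cv); (11,10,cv); (12,3,cv); (12,8,cv); (12,9,cv); (13,4,cv); (13,9,cv); (13,10,cv); (14,8,cv); (14,9,cv); (14,10,cv); result: nodes: 0:V, 1:V, 2:V, 3:V, 4:V, 7:T, 8:V, 9:V, 10:V, 11:T, 12:T, 13:T, 14:T edges: (7,1,cv); (7,3,cv); (7,4,cv); (11,0,cv); (11,8,cv); (11,10,cv); (12,3,cv); (12,8,cv); (12,9,cv); (13,4,cv); (13,9,cv); (13,10,cv); (14,8,cv); (14,9,cv); (14,10,cv)
step 2: rule r1; match: 0->7, 1->1, 2->3, 3->4; deleted nodes 7; deleted edges (7,1,cv); (7,3,cv); (7,4,cv); added nodes 15, 16, 17, 18, 19, 20, 21; added edges (18,1,cv); (18,15,cv); (18,17,cv); (19,3,cv); (19,15,cv); (19,16,cv); (20,4,cv); (20,16,cv); (20,17,cv); (21,15,cv); (21,16,cv); (21,17,cv); result: nodes: 0:V, 1:V, 2:V, 3:V, 4:V, 8:V, 9:V, 10:V, 11:T, 12:T, 13:T, 14:T, 15:V, 16:V, 17:V, 18:T, 19:T, 20:T, 21:T edges: (11,0,cv); (11,8,cv); (11,10,cv); (12,3,cv); (12,8,cv); (12,9,cv); (13,4,cv); (13,9,cv); (13,10,cv); (14,8,cv); (14,9,cv); (14,10,cv); (18,1,cv); (18,15,cv); (18,17,cv); (19,3,cv); (19,15,cv); (19,16,cv); (20,4,cv); (20,16,cv); (20,17,cv); (21,15,cv); (21,16,cv); (21,17,cv)
final:
nodes: 0:V, 1:V, 2:V, 3:V, 4:V, 8:V, 9:V, 10:V, 11:T, 12:T, 13:T, 14:T, 15:V, 16:V, 17:V, 18:T, 19:T, 20:T, 21:T
edges: (11,0,cv); (11,8,cv); (11,10,cv); (12,3,cv); (12,8,cv); (12,9,cv); (13,4,cv); (13,9,cv); (13,10,cv); (14,8,cv); (14,9,cv); (14,10,cv); (18,1,cv); (18,15,cv); (18,17,cv); (19,3,cv); (19,15,cv); (19,16,cv); (20,4,cv); (20,16,cv); (20,17,cv); (21,15,cv); (21,16,cv); (21,17,cv)


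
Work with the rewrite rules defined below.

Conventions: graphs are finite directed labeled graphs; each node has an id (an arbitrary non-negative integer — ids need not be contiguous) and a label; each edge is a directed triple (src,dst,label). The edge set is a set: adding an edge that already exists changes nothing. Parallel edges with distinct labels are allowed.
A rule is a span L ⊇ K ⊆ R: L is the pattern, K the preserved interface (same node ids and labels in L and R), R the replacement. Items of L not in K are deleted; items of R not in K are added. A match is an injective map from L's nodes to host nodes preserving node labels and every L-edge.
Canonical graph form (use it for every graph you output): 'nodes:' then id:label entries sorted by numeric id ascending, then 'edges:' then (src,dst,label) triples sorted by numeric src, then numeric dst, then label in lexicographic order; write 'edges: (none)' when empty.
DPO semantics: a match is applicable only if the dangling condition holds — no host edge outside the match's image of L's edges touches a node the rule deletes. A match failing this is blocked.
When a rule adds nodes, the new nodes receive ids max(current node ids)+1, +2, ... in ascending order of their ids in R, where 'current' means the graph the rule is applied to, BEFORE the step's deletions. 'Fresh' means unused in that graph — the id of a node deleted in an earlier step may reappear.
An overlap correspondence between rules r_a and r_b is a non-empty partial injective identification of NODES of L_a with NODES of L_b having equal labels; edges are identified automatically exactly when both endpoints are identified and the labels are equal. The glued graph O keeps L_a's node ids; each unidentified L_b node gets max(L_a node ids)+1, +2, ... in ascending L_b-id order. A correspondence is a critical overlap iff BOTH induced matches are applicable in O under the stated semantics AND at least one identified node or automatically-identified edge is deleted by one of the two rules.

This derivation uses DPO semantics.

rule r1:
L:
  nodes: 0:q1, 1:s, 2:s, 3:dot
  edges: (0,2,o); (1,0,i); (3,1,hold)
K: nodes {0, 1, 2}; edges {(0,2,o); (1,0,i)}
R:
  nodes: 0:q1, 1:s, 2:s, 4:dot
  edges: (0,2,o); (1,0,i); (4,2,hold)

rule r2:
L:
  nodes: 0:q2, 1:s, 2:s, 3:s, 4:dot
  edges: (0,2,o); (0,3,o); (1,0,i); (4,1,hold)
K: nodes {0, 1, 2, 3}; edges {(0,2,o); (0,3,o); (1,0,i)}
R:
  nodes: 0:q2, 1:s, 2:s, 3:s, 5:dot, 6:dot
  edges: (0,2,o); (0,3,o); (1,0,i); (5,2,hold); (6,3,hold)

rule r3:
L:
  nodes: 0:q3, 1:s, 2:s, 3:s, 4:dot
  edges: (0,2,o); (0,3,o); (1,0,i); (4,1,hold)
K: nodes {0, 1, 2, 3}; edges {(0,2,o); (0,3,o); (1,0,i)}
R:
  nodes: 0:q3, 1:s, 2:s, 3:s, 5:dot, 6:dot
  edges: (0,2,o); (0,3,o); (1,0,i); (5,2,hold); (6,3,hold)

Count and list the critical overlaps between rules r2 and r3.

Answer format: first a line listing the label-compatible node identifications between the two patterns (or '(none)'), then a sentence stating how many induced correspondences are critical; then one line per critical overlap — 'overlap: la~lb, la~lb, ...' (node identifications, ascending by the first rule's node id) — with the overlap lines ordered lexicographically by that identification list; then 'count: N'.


label-compatible node identifications between L(r2) and L(r3): 1~1, 1~2, 1~3, 2~1, 2~2, 2~3, 3~1, 3~2, 3~3, 4~4
7 of the induced correspondences are critical overlaps of r2 and r3.
overlap: 1~1, 2~2, 3~3, 4~4
overlap: 1~1, 2~2, 4~4
overlap: 1~1, 2~3, 3~2, 4~4
overlap: 1~1, 2~3, 4~4
overlap: 1~1, 3~2, 4~4
overlap: 1~1, 3~3, 4~4
overlap: 1~1, 4~4
count: 7


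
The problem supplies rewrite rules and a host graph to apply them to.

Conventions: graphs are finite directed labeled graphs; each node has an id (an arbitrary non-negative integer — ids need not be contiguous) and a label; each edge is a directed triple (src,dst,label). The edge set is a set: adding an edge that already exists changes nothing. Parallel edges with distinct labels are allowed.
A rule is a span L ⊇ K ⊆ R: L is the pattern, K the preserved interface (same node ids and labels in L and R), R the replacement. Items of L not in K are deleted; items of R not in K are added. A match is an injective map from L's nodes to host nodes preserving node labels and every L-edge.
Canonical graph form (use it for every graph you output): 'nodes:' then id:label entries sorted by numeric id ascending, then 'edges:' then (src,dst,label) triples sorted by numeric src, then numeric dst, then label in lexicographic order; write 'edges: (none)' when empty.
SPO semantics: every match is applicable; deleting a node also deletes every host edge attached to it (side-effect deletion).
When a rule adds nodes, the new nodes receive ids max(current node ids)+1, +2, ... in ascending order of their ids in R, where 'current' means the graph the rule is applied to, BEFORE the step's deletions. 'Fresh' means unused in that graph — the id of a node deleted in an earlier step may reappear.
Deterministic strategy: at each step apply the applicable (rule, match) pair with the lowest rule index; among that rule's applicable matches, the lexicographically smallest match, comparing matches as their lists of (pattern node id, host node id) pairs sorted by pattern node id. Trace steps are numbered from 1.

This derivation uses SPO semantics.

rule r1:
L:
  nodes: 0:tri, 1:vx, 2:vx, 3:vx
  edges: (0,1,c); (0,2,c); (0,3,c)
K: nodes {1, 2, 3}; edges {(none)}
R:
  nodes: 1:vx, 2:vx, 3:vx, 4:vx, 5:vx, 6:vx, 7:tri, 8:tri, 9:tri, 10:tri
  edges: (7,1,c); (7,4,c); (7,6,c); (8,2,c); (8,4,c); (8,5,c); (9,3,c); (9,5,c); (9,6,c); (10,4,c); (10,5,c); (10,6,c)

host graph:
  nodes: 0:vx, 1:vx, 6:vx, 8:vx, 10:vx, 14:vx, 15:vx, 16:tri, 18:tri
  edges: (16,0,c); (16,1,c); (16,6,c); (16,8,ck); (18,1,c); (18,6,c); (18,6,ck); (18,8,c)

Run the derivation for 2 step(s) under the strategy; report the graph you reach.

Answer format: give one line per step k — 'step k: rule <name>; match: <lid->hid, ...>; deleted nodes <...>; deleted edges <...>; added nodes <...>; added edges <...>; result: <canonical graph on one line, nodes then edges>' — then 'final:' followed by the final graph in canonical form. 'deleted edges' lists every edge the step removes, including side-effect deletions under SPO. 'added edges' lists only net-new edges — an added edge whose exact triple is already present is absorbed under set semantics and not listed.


step 1: rule r1; match: 0->16, 1->0, 2->1, 3->6; deleted nodes 16; deleted edges (16,0,c); (16,1,c); (16,6,c); (16,8,ck); added nodes 19, 20, 21, 22, 23, 24, 25; added edges (22,0,c); (22,19,c); (22,21,c); (23,1,c); (23,19,c); (23,20,c); (24,6,c); (24,20,c); (24,21,c); (25,19,c); (25,20,c); (25,21,c); result: nodes: 0:vx, 1:vx, 6:vx, 8:vx, 10:vx, 14:vx, 15:vx, 18:tri, 19:vx, 20:vx, 21:vx, 22:tri, 23:tri, 24:tri, 25:tri edges: (18,1,c); (18,6,c); (18,6,ck); (18,8,c); (22,0,c); (22,19,c); (22,21,c); (23,1,c); (23,19,c); (23,20,c); (24,6,c); (24,20,c); (24,21,c); (25,19,c); (25,20,c); (25,21,c)
step 2: rule r1; match: 0->18, 1->1, 2->6, 3->8; deleted nodes 18; deleted edges (18,1,c); (18,6,c); (18,6,ck); (18,8,c); added nodes 26, 27, 28, 29, 30, 31, 32; added edges (29,1,c); (29,26,c); (29,28,c); (30,6,c); (30,26,c); (30,27,c); (31,8,c); (31,27,c); (31,28,c); (32,26,c); (32,27,c); (32,28,c); result: nodes: 0:vx, 1:vx, 6:vx, 8:vx, 10:vx, 14:vx, 15:vx, 19:vx, 20:vx, 21:vx, 22:tri, 23:tri, 24:tri, 25:tri, 26:vx, 27:vx, 28:vx, 29:tri, 30:tri, 31:tri, 32:tri edges: (22,0,c); (22,19,c); (22,21,c); (23,1,c); (23,19,c); (23,20,c); (24,6,c); (24,20,c); (24,21,c); (25,19,c); (25,20,c); (25,21,c); (29,1,c); (29,26,c); (29,28,c); (30,6,c); (30,26,c); (30,27,c); (31,8,c); (31,27,c); (31,28,c); (32,26,c); (32,27,c); (32,28,c)
final:
nodes: 0:vx, 1:vx, 6:vx, 8:vx, 10:vx, 14:vx, 15:vx, 19:vx, 20:vx, 21:vx, 22:tri, 23:tri, 24:tri, 25:tri, 26:vx, 27:vx, 28:vx, 29:tri, 30:tri, 31:tri, 32:tri
edges: (22,0,c); (22,19,c); (22,21,c); (23,1,c); (23,19,c); (23,20,c); (24,6,c); (24,20,c); (24,21,c); (25,19,c); (25,20,c); (25,21,c); (29,1,c); (29,26,c); (29,28,c); (30,6,c); (30,26,c); (30,27,c); (31,8,c); (31,27,c); (31,28,c); (32,26,c); (32,27,c); (32,28,c)


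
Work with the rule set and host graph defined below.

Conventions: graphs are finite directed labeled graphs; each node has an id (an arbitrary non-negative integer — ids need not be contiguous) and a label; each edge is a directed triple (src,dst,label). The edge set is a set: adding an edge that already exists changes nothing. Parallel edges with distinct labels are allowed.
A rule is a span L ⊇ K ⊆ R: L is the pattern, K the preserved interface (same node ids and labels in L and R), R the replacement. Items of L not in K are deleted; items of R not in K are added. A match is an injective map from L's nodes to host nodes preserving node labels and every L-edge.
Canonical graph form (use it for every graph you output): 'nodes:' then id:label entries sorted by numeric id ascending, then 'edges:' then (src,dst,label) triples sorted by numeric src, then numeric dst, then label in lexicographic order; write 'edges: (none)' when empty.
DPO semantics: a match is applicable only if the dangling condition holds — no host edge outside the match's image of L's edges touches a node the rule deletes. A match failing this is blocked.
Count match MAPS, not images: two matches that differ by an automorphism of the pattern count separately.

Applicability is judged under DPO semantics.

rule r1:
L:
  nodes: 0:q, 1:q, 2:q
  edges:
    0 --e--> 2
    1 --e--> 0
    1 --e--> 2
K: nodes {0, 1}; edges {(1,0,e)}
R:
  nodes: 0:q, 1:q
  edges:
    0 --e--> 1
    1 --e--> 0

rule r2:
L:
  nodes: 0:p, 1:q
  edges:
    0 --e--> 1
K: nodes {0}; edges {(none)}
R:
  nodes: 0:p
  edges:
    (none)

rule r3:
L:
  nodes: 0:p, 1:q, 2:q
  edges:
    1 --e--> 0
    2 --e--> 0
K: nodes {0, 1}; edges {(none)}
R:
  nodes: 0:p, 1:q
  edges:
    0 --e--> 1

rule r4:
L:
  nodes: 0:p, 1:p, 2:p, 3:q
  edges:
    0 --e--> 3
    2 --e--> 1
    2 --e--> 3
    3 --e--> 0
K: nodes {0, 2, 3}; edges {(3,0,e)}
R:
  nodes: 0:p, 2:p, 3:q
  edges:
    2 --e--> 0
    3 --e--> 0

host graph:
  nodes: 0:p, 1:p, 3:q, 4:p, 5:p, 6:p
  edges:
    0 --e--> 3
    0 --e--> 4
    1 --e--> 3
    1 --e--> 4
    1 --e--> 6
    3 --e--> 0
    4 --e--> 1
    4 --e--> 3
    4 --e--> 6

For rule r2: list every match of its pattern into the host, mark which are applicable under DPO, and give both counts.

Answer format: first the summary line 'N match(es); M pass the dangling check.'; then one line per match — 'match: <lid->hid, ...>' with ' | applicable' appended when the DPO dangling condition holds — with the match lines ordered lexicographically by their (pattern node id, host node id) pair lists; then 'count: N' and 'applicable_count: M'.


3 match(es); 0 pass the dangling check.
match: 0->0, 1->3
match: 0->1, 1->3
match: 0->4, 1->3
count: 3
applicable_count: 0


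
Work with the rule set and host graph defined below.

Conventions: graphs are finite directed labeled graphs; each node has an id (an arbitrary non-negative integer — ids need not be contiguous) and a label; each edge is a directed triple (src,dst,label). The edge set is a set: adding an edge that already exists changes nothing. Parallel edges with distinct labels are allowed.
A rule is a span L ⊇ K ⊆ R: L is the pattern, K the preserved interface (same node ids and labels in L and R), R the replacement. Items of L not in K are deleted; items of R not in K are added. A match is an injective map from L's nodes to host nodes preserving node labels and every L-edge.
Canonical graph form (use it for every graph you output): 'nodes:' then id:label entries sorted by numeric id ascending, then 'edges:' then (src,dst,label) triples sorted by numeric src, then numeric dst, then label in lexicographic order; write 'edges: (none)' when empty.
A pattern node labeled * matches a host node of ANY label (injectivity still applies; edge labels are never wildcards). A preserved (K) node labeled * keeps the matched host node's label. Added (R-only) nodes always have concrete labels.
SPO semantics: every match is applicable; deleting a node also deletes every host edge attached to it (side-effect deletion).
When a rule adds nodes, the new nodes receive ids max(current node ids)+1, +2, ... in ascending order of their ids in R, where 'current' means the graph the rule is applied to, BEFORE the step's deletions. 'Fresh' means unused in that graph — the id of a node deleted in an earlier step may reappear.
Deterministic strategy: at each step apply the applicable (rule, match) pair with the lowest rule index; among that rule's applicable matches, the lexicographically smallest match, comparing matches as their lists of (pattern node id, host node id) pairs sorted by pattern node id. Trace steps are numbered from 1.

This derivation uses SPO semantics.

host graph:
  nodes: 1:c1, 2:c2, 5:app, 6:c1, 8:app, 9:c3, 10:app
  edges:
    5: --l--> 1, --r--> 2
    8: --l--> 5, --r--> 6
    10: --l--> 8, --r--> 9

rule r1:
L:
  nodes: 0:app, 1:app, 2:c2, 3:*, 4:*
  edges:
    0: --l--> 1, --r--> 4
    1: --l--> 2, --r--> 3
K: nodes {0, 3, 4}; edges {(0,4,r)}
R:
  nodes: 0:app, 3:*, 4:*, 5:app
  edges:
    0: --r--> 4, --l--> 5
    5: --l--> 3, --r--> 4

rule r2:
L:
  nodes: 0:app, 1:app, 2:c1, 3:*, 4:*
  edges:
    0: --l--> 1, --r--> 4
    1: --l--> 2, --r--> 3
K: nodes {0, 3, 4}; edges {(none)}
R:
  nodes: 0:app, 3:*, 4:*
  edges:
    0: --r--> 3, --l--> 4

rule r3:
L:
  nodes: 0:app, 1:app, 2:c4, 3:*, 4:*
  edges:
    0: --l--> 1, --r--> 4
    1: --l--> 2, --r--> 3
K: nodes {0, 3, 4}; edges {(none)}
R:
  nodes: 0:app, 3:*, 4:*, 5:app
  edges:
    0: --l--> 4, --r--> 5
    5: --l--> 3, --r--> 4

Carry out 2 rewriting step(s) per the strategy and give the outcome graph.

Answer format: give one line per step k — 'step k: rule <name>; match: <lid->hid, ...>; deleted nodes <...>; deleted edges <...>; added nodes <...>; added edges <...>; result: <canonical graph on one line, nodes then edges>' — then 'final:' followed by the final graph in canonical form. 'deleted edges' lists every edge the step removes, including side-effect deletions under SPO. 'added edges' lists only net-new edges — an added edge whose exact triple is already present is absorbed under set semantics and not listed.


step 1: rule r2; match: 0->8, 1->5, 2->1, 3->2, 4->6; deleted nodes 1, 5; deleted edges (5,1,l); (5,2,r); (8,5,l); (8,6,r); added nodes (none); added edges (8,2,r); (8,6,l); result: nodes: 2:c2, 6:c1, 8:app, 9:c3, 10:app edges: (8,2,r); (8,6,l); (10,8,l); (10,9,r)
step 2: rule r2; match: 0->10, 1->8, 2->6, 3->2, 4->9; deleted nodes 6, 8; deleted edges (8,2,r); (8,6,l); (10,8,l); (10,9,r); added nodes (none); added edges (10,2,r); (10,9,l); result: nodes: 2:c2, 9:c3, 10:app edges: (10,2,r); (10,9,l)
final:
nodes: 2:c2, 9:c3, 10:app
edges: (10,2,r); (10,9,l)


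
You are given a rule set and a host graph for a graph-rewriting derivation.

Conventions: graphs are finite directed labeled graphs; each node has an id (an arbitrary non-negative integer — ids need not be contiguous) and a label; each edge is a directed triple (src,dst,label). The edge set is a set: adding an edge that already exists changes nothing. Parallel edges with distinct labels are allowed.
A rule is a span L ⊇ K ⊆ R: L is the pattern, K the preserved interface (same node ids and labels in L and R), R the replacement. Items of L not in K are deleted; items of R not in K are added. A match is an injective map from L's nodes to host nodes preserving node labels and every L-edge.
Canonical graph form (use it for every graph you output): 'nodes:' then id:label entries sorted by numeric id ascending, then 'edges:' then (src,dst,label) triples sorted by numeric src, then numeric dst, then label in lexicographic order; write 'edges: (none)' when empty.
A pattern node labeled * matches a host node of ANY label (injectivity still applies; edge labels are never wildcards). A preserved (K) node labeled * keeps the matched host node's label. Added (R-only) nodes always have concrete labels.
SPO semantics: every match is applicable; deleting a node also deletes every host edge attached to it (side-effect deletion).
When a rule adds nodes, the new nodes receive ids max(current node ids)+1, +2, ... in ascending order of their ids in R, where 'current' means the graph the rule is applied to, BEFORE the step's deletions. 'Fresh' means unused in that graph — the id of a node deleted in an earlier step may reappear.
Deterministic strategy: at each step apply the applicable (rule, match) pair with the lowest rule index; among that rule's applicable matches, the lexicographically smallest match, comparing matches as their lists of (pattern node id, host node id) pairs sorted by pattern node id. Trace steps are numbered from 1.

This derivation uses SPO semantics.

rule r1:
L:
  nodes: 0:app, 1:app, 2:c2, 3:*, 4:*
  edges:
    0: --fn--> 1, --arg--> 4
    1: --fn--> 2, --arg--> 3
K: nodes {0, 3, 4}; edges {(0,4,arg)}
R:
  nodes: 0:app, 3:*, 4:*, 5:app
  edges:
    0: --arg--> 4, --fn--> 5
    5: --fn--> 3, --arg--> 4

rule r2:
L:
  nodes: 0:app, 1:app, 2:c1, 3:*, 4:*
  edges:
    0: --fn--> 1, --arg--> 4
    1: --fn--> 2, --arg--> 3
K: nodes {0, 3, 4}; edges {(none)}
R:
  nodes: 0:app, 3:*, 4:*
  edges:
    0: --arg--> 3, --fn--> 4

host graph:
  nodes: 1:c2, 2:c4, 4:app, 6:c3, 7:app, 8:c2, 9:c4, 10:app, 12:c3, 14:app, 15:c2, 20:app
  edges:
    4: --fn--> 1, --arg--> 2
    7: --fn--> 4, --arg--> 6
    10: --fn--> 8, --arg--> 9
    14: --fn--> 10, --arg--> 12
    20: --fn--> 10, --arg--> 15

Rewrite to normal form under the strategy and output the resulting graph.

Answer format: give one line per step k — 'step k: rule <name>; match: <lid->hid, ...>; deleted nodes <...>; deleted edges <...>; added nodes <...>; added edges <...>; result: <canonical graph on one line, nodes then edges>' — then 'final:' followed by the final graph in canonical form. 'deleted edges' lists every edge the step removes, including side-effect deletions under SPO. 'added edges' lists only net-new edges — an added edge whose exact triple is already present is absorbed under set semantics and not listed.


step 1: rule r1; match: 0->7, 1->4, 2->1, 3->2, 4->6; deleted nodes 1, 4; deleted edges (4,1,fn); (4,2,arg); (7,4,fn); added nodes 21; added edges (7,21,fn); (21,2,fn); (21,6,arg); result: nodes: 2:c4, 6:c3, 7:app, 8:c2, 9:c4, 10:app, 12:c3, 14:app, 15:c2, 20:app, 21:app edges: (7,6,arg); (7,21,fn); (10,8,fn); (10,9,arg); (14,10,fn); (14,12,arg); (20,10,fn); (20,15,arg); (21,2,fn); (21,6,arg)
step 2: rule r1; match: 0->14, 1->10, 2->8, 3->9, 4->12; deleted nodes 8, 10; deleted edges (10,8,fn); (10,9,arg); (14,10,fn); (20,10,fn); added nodes 22; added edges (14,22,fn); (22,9,fn); (22,12,arg); result: nodes: 2:c4, 6:c3, 7:app, 9:c4, 12:c3, 14:app, 15:c2, 20:app, 21:app, 22:app edges: (7,6,arg); (7,21,fn); (14,12,arg); (14,22,fn); (20,15,arg); (21,2,fn); (21,6,arg); (22,9,fn); (22,12,arg)
final:
nodes: 2:c4, 6:c3, 7:app, 9:c4, 12:c3, 14:app, 15:c2, 20:app, 21:app, 22:app
edges: (7,6,arg); (7,21,fn); (14,12,arg); (14,22,fn); (20,15,arg); (21,2,fn); (21,6,arg); (22,9,fn); (22,12,arg)


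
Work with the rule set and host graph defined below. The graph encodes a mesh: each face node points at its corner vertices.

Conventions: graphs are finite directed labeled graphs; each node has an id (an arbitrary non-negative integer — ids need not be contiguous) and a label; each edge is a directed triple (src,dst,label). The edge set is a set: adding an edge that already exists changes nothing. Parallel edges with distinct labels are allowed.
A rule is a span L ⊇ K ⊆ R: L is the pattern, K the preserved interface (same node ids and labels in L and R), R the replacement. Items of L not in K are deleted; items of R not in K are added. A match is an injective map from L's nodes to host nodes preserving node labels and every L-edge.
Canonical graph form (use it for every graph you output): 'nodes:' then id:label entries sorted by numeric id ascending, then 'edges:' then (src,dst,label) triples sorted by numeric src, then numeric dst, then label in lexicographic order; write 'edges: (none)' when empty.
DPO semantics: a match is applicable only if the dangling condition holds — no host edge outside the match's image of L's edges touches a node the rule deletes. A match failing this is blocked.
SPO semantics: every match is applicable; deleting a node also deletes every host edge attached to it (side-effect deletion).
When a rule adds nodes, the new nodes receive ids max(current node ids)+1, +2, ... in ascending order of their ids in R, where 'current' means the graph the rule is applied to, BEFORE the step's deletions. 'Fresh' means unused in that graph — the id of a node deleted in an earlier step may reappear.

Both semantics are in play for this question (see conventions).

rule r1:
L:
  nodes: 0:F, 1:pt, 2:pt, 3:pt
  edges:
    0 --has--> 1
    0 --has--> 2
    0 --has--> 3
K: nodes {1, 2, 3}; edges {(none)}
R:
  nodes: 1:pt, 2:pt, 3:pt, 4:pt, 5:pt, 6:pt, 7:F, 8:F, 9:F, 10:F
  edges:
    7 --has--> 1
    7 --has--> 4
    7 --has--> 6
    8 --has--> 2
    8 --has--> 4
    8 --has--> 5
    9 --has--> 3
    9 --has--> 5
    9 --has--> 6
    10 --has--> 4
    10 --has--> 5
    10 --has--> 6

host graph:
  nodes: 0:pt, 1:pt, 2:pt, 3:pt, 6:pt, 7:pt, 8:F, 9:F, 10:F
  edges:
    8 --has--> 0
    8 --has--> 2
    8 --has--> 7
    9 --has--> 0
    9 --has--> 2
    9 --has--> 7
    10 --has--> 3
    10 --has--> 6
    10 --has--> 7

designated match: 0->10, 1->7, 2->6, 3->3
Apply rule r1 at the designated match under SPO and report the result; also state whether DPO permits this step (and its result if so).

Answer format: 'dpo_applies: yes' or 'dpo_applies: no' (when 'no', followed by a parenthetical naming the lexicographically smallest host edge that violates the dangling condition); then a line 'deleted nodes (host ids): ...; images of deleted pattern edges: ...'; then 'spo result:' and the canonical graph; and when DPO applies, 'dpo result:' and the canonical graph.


dpo_applies: yes
deleted nodes (host ids): 10; images of deleted pattern edges: (10,3,has); (10,6,has); (10,7,has)
spo result:
nodes: 0:pt, 1:pt, 2:pt, 3:pt, 6:pt, 7:pt, 8:F, 9:F, 11:pt, 12:pt, 13:pt, 14:F, 15:F, 16:F, 17:F
edges: (8,0,has); (8,2,has); (8,7,has); (9,0,has); (9,2,has); (9,7,has); (14,7,has); (14,11,has); (14,13,has); (15,6,has); (15,11,has); (15,12,has); (16,3,has); (16,12,has); (16,13,has); (17,11,has); (17,12,has); (17,13,has)
dpo result:
nodes: 0:pt, 1:pt, 2:pt, 3:pt, 6:pt, 7:pt, 8:F, 9:F, 11:pt, 12:pt, 13:pt, 14:F, 15:F, 16:F, 17:F
edges: (8,0,has); (8,2,has); (8,7,has); (9,0,has); (9,2,has); (9,7,has); (14,7,has); (14,11,has); (14,13,has); (15,6,has); (15,11,has); (15,12,has); (16,3,has); (16,12,has); (16,13,has); (17,11,has); (17,12,has); (17,13,has)


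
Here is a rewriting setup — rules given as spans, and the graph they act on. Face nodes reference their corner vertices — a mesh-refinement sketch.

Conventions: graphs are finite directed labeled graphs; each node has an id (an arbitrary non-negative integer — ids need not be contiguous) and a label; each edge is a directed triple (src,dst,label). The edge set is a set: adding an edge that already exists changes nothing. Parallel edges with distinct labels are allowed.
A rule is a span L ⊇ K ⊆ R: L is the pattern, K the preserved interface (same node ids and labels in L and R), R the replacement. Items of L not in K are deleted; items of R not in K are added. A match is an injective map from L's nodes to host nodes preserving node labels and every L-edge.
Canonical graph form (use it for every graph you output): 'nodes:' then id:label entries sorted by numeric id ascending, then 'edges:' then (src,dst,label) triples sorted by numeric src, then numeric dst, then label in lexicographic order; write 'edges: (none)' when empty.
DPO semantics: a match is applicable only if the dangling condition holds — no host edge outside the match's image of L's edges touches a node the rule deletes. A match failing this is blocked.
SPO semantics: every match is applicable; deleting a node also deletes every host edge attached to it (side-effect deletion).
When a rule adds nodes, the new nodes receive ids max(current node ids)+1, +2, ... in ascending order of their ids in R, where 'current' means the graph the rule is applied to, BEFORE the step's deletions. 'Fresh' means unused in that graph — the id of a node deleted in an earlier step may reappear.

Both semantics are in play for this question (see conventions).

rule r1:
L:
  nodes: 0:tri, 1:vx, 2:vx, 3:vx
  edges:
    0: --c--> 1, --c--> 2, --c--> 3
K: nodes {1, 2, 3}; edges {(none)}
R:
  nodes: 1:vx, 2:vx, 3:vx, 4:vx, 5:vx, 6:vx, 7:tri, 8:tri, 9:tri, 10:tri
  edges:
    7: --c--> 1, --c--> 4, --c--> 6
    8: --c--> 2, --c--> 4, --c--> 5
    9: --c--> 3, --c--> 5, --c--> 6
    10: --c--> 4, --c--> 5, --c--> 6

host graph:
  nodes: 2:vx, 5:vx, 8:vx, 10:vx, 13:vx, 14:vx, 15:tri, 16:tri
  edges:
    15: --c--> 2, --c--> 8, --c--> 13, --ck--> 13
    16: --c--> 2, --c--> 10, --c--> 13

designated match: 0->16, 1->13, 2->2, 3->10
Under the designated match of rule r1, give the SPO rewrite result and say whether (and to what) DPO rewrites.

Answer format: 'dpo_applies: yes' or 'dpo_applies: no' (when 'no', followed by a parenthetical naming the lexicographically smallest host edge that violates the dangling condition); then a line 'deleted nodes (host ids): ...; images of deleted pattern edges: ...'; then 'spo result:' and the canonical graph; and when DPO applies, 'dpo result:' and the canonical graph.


dpo_applies: yes
deleted nodes (host ids): 16; images of deleted pattern edges: (16,2,c); (16,10,c); (16,13,c)
spo result:
nodes: 2:vx, 5:vx, 8:vx, 10:vx, 13:vx, 14:vx, 15:tri, 17:vx, 18:vx, 19:vx, 20:tri, 21:tri, 22:tri, 23:tri
edges: (15,2,c); (15,8,c); (15,13,c); (15,13,ck); (20,13,c); (20,17,c); (20,19,c); (21,2,c); (21,17,c); (21,18,c); (22,10,c); (22,18,c); (22,19,c); (23,17,c); (23,18,c); (23,19,c)
dpo result:
nodes: 2:vx, 5:vx, 8:vx, 10:vx, 13:vx, 14:vx, 15:tri, 17:vx, 18:vx, 19:vx, 20:tri, 21:tri, 22:tri, 23:tri
edges: (15,2,c); (15,8,c); (15,13,c); (15,13,ck); (20,13,c); (20,17,c); (20,19,c); (21,2,c); (21,17,c); (21,18,c); (22,10,c); (22,18,c); (22,19,c); (23,17,c); (23,18,c); (23,19,c)


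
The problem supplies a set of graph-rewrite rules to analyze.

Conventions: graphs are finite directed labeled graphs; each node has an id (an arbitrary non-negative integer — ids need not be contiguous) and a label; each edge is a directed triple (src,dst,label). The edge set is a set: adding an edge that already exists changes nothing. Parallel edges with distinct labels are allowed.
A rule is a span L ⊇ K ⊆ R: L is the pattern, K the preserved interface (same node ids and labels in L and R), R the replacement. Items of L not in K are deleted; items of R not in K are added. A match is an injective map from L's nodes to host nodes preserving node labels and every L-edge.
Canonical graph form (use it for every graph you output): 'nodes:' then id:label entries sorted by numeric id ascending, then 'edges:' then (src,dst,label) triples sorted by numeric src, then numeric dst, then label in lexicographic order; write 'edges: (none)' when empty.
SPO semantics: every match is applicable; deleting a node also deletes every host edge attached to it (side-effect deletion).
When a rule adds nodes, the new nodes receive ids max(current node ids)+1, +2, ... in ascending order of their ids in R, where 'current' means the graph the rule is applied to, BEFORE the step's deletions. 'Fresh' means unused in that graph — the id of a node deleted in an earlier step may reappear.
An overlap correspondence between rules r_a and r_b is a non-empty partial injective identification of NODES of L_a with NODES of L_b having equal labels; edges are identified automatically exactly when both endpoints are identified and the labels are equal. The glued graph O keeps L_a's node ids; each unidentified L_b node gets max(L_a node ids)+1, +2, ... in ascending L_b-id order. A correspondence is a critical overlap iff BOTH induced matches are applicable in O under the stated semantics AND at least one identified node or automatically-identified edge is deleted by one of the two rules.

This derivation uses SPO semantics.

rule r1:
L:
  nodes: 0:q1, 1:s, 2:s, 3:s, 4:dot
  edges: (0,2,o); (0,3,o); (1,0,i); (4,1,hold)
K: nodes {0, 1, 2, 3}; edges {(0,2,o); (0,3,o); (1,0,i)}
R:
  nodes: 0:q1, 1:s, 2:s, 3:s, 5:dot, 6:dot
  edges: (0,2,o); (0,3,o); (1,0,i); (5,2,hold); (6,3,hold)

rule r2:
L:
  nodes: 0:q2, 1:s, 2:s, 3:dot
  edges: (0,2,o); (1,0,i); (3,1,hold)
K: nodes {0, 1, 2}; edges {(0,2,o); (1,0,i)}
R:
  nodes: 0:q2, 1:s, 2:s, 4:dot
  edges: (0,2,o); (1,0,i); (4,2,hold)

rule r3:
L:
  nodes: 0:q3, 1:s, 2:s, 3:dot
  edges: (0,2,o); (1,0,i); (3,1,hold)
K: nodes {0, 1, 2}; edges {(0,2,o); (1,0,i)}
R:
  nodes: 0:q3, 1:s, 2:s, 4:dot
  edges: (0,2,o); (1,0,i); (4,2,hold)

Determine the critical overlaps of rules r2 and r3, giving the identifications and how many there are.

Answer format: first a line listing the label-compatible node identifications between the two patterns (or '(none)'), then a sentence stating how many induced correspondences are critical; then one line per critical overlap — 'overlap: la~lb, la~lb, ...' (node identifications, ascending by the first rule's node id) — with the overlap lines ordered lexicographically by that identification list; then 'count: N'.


label-compatible node identifications between L(r2) and L(r3): 1~1, 1~2, 2~1, 2~2, 3~3
7 of the induced correspondences are critical overlaps of r2 and r3.
overlap: 1~1, 2~2, 3~3
overlap: 1~1, 3~3
overlap: 1~2, 2~1, 3~3
overlap: 1~2, 3~3
overlap: 2~1, 3~3
overlap: 2~2, 3~3
overlap: 3~3
count: 7


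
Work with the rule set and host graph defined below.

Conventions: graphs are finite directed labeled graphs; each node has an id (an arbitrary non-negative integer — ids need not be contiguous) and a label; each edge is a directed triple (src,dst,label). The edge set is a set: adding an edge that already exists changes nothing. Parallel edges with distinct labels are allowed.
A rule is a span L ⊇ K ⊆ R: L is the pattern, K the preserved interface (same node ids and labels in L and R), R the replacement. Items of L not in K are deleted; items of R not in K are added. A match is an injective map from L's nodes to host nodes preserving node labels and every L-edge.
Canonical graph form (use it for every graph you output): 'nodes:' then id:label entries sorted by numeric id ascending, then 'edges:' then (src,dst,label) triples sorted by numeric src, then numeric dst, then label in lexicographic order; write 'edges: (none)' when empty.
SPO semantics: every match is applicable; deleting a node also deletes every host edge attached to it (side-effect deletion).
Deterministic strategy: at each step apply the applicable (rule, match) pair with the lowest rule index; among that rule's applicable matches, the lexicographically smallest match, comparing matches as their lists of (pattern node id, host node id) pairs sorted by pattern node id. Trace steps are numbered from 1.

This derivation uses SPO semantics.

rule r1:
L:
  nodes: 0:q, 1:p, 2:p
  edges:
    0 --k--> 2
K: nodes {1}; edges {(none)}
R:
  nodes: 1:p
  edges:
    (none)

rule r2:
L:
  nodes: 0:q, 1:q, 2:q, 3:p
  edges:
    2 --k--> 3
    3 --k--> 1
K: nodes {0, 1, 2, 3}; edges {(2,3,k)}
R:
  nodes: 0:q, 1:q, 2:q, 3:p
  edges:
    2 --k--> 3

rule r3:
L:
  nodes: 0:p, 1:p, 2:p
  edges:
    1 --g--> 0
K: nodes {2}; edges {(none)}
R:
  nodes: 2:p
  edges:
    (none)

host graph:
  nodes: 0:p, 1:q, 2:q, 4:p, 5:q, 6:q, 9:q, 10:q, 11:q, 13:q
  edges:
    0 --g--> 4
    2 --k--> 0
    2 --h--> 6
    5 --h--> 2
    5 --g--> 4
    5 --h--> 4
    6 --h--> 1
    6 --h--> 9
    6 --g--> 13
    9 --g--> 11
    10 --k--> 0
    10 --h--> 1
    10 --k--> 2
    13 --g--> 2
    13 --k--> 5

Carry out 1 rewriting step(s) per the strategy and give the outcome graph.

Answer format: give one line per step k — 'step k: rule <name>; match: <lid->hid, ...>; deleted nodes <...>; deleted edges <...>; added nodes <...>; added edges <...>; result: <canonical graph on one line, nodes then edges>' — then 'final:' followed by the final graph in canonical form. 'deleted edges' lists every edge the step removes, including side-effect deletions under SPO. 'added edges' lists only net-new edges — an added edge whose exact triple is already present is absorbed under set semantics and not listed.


step 1: rule r1; match: 0->2, 1->4, 2->0; deleted nodes 0, 2; deleted edges (0,4,g); (2,0,k); (2,6,h); (5,2,h); (10,0,k); (10,2,k); (13,2,g); added nodes (none); added edges (none); result: nodes: 1:q, 4:p, 5:q, 6:q, 9:q, 10:q, 11:q, 13:q edges: (5,4,g); (5,4,h); (6,1,h); (6,9,h); (6,13,g); (9,11,g); (10,1,h); (13,5,k)
final:
nodes: 1:q, 4:p, 5:q, 6:q, 9:q, 10:q, 11:q, 13:q
edges: (5,4,g); (5,4,h); (6,1,h); (6,9,h); (6,13,g); (9,11,g); (10,1,h); (13,5,k)


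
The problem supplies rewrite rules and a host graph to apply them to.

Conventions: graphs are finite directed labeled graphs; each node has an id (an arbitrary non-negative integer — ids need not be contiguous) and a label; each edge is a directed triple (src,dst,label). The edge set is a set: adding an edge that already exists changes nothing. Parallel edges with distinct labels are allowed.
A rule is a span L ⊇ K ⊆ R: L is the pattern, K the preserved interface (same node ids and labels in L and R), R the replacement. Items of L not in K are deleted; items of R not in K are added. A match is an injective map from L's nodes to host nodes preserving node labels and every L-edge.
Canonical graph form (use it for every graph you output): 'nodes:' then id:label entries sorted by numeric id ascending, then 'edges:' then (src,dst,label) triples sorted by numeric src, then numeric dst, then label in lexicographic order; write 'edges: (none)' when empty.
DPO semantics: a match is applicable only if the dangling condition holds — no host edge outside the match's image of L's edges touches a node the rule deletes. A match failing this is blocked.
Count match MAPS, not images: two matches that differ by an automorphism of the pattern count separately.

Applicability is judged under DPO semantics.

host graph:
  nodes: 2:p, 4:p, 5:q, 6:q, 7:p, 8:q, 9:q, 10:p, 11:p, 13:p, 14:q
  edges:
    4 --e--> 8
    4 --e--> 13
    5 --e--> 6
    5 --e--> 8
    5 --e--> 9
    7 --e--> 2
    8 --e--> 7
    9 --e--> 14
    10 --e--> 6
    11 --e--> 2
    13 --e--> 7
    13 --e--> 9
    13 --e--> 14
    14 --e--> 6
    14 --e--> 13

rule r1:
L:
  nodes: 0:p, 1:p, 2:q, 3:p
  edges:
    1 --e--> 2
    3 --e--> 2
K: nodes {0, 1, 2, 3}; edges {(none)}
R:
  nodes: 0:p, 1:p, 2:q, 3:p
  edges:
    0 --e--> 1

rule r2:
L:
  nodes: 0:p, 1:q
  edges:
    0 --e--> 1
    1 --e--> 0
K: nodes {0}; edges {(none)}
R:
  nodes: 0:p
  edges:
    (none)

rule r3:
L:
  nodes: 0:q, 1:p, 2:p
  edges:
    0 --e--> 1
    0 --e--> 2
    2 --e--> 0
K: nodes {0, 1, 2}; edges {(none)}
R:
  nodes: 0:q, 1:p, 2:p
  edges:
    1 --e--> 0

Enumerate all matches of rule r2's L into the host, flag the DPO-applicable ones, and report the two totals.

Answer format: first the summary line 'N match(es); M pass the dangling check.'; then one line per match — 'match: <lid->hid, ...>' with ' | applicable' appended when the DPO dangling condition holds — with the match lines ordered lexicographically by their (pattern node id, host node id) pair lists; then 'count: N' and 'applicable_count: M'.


1 match(es); 0 pass the dangling check.
match: 0->13, 1->14
count: 1
applicable_count: 0


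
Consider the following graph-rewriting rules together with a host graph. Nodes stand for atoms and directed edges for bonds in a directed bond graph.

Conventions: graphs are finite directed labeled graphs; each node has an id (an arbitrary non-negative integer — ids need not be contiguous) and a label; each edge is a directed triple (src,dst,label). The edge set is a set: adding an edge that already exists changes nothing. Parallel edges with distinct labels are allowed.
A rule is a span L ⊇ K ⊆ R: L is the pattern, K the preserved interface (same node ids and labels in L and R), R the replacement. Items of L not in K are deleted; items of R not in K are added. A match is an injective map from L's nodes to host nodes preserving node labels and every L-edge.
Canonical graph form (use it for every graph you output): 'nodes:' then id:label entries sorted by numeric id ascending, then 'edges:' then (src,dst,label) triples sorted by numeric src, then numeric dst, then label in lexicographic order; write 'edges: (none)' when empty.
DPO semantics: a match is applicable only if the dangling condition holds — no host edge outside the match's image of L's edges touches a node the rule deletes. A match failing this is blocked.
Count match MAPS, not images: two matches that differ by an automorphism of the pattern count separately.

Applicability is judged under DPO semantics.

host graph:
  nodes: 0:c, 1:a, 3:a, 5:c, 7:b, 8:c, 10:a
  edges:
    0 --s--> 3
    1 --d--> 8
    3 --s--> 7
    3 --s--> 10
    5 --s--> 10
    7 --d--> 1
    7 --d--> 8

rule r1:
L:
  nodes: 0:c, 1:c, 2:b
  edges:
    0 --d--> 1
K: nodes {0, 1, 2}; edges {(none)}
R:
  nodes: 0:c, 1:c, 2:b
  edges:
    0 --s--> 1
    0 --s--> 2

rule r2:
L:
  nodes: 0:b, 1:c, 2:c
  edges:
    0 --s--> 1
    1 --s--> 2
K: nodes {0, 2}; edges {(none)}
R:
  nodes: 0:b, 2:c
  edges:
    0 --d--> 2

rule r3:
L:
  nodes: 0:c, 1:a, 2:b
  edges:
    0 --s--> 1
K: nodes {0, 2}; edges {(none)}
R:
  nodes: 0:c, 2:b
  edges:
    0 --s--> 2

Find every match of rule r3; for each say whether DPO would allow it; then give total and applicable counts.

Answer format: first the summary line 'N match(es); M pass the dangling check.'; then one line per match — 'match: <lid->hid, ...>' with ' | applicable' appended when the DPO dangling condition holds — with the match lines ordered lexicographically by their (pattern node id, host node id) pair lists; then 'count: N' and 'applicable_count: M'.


2 match(es); 0 pass the dangling check.
match: 0->0, 1->3, 2->7
match: 0->5, 1->10, 2->7
count: 2
applicable_count: 0
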